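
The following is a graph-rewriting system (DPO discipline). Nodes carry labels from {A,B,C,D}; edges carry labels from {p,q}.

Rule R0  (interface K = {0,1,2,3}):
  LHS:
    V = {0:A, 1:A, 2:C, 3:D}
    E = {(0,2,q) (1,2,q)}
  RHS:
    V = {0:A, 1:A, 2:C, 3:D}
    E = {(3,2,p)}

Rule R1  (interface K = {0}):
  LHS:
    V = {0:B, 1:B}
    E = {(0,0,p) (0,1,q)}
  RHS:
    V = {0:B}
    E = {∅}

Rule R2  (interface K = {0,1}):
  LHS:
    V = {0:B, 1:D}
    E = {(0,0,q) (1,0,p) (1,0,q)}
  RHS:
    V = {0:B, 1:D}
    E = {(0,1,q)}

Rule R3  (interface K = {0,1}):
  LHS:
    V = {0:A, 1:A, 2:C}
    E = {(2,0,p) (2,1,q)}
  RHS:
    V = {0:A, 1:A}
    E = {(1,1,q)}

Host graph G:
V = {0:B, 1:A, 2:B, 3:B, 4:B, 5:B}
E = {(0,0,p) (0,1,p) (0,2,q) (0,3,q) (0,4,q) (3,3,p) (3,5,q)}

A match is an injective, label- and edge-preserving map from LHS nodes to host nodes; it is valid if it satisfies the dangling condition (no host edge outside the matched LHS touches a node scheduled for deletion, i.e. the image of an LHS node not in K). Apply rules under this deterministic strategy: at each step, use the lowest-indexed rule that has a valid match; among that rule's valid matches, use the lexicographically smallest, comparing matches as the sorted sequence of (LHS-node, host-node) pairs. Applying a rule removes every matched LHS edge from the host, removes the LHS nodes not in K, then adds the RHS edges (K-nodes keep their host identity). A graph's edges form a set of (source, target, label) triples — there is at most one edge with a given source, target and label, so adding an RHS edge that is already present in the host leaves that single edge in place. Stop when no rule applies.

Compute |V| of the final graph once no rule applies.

Answer: 4

Rewrite trace:
initial: |V|=6 |E|=7  E = 0-p->0 0-p->1 0-q->2 0-q->3 0-q->4 3-p->3 3-q->5
step 1: apply R1 at {0↦0, 1↦2}  → |V|=5 |E|=5  E = 0-p->1 0-q->3 0-q->4 3-p->3 3-q->5
step 2: apply R1 at {0↦3, 1↦5}  → |V|=4 |E|=3  E = 0-p->1 0-q->3 0-q->4
normal form: no rule applies after step 2
NF nodes: {0:B, 1:A, 3:B, 4:B}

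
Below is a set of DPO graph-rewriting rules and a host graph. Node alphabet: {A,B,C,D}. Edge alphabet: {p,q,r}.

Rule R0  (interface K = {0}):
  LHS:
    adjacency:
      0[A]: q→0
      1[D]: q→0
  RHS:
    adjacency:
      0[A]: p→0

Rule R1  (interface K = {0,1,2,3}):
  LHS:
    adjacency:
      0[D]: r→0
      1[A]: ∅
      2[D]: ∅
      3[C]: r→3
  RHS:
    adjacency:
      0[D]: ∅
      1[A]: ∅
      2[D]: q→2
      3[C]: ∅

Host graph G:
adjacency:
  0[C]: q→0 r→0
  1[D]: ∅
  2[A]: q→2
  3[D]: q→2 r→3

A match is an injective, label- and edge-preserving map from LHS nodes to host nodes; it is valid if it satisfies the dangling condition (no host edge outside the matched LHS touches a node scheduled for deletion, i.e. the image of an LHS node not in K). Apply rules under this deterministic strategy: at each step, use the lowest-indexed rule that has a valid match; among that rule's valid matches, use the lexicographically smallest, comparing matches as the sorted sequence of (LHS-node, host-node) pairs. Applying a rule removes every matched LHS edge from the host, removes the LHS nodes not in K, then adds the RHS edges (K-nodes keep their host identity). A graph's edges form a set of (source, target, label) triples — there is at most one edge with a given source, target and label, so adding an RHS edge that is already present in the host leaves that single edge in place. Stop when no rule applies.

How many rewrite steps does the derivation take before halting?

start.  V:4 E:5  edges: 0-q->0 0-r->0 2-q->2 3-q->2 3-r->3
1. fire R1 via {0↦3, 1↦2, 2↦1, 3↦0}  →  V:4 E:4  edges: 0-q->0 1-q->1 2-q->2 3-q->2
2. fire R0 via {0↦2, 1↦3}  →  V:3 E:3  edges: 0-q->0 1-q->1 2-p->2
final graph: no rule applies after step 2

Answer: 2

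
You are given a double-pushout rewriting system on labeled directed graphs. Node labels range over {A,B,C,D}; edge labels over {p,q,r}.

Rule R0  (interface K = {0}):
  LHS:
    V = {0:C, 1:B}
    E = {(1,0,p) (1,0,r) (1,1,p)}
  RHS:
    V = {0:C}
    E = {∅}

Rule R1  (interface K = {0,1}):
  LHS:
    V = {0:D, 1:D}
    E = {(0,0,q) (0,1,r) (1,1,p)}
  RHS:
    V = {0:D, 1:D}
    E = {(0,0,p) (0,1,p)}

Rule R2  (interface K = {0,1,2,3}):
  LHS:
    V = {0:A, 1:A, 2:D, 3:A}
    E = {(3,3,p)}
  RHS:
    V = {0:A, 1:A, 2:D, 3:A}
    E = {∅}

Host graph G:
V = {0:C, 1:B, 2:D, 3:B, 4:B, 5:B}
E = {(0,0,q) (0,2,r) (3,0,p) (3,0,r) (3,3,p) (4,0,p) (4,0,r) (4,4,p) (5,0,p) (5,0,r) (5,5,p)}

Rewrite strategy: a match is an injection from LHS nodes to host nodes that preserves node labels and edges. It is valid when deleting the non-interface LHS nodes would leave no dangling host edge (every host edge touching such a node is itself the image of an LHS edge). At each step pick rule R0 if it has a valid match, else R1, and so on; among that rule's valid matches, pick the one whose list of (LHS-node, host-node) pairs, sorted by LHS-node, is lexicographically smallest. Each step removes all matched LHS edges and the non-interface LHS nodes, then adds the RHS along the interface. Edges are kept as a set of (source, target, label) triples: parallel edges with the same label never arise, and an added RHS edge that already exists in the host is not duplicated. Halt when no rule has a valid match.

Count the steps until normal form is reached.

Answer: 3

Derivation:
start.  V:6 E:11  edges: 0-q->0 0-r->2 3-p->0 3-r->0 3-p->3 4-p->0 4-r->0 4-p->4 5-p->0 5-r->0 5-p->5
1. fire R0 via {0↦0, 1↦3}  →  V:5 E:8  edges: 0-q->0 0-r->2 4-p->0 4-r->0 4-p->4 5-p->0 5-r->0 5-p->5
2. fire R0 via {0↦0, 1↦4}  →  V:4 E:5  edges: 0-q->0 0-r->2 5-p->0 5-r->0 5-p->5
3. fire R0 via {0↦0, 1↦5}  →  V:3 E:2  edges: 0-q->0 0-r->2
normal form: no rule applies after step 3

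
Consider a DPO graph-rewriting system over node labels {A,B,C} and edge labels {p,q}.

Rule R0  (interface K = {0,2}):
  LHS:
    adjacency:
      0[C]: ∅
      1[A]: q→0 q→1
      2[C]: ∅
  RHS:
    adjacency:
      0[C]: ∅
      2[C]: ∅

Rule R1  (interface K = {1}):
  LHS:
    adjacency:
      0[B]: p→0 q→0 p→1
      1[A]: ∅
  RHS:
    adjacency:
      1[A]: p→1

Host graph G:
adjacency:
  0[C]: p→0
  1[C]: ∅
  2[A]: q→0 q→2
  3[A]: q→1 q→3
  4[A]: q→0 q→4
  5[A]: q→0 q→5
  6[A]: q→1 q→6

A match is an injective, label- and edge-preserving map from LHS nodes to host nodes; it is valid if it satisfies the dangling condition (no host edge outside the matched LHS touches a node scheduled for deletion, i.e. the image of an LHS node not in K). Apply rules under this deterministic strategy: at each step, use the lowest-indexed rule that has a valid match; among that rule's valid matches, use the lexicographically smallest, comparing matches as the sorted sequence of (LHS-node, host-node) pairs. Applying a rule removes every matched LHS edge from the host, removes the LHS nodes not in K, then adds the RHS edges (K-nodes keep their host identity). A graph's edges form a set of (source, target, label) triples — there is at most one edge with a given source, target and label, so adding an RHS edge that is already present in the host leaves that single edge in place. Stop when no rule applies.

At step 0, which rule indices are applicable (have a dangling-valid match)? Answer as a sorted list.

Answer: [R0]

Derivation:
R0: 5 valid matches — {0↦0, 1↦2, 2↦1}, {0↦0, 1↦4, 2↦1}, {0↦0, 1↦5, 2↦1} (+2 more)
R1: no valid match — LHS pattern not found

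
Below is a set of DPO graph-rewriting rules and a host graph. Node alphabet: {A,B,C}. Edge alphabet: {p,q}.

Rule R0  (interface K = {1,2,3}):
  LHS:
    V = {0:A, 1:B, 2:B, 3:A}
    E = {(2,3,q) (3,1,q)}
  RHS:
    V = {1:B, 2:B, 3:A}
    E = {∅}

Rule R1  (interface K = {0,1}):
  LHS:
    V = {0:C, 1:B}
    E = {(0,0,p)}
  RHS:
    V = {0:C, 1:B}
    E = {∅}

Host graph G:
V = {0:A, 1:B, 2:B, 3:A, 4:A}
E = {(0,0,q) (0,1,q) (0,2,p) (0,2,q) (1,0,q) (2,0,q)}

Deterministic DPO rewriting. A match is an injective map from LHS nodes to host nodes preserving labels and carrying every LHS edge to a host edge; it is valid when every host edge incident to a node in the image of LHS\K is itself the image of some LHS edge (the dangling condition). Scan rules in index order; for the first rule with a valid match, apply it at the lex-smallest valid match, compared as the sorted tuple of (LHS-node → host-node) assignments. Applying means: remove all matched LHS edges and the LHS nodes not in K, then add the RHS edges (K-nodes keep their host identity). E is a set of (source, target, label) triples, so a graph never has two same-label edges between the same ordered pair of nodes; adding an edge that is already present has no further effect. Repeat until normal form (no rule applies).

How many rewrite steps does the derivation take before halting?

Answer: 2

Rewrite trace:
start.  V:5 E:6  edges: 0-q->0 0-q->1 0-p->2 0-q->2 1-q->0 2-q->0
1. fire R0 via {0↦3, 1↦1, 2↦2, 3↦0}  →  V:4 E:4  edges: 0-q->0 0-p->2 0-q->2 1-q->0
2. fire R0 via {0↦4, 1↦2, 2↦1, 3↦0}  →  V:3 E:2  edges: 0-q->0 0-p->2
final graph: no rule applies after step 2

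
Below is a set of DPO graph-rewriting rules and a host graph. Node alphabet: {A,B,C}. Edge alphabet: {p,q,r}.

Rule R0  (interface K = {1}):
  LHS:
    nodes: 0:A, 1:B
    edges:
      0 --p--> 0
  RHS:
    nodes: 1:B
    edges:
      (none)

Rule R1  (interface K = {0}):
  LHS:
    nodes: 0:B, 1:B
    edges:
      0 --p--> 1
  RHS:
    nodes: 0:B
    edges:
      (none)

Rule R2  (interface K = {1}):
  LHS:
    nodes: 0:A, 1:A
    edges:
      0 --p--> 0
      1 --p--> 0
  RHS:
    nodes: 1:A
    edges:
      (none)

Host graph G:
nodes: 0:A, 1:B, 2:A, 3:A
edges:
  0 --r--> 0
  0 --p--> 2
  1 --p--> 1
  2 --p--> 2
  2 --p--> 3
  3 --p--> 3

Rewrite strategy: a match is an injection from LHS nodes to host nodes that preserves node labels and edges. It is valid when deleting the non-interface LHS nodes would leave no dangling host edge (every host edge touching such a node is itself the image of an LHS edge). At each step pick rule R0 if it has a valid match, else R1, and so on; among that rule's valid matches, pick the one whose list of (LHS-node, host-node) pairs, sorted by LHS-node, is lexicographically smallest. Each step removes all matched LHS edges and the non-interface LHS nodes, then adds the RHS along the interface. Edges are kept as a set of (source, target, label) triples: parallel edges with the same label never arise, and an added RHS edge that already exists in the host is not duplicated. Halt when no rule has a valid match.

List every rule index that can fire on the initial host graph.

Answer: [R2]

Derivation:
R0: no valid match — 2 raw matches, all fail dangling condition
R1: no valid match — LHS pattern not found
R2: 1 valid match — {0↦3, 1↦2}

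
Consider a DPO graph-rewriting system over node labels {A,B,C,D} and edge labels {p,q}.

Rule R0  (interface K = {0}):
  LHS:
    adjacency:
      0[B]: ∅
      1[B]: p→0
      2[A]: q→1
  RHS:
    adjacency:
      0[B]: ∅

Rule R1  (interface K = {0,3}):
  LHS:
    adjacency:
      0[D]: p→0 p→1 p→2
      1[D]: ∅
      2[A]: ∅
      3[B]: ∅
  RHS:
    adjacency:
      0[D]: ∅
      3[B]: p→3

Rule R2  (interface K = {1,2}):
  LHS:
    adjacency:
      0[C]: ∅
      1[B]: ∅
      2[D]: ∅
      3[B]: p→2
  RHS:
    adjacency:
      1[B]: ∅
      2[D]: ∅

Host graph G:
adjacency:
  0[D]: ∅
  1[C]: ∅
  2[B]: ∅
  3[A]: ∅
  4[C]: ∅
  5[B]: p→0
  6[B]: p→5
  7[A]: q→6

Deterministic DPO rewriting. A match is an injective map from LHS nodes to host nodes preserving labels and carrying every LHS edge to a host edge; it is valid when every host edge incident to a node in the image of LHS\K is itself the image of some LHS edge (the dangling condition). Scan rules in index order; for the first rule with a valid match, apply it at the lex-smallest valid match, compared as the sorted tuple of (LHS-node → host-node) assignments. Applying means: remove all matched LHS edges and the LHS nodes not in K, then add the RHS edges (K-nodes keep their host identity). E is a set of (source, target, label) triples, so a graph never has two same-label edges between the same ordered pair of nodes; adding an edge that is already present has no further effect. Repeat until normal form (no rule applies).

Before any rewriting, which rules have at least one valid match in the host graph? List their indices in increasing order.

Answer: [R0]

Derivation:
R0: 1 valid match — {0↦5, 1↦6, 2↦7}
R1: no valid match — LHS pattern not found
R2: no valid match — 4 raw matches, all fail dangling condition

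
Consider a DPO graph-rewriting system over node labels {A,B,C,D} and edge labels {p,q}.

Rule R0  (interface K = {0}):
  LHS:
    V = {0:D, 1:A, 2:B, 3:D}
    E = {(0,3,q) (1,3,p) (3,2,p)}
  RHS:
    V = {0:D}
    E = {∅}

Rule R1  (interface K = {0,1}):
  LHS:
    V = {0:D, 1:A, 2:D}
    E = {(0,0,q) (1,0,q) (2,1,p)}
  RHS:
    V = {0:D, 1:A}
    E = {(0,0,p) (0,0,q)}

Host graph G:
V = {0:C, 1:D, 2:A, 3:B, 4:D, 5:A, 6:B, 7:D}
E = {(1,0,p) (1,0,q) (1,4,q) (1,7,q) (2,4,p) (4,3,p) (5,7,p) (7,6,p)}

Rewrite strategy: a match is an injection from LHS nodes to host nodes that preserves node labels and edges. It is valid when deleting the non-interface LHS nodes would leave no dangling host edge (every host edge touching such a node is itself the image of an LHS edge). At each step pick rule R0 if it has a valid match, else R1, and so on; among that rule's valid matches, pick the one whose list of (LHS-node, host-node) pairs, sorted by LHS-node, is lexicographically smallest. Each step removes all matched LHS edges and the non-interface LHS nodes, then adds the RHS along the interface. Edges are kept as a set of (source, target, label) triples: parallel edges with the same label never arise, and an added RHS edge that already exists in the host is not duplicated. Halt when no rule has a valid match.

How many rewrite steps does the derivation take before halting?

[0] host  ⇒  8 nodes, 8 edges  {1-p->0 1-q->0 1-q->4 1-q->7 2-p->4 4-p->3 5-p->7 7-p->6}
[1] R0 @ {0↦1, 1↦2, 2↦3, 3↦4}  ⇒  5 nodes, 5 edges  {1-p->0 1-q->0 1-q->7 5-p->7 7-p->6}
[2] R0 @ {0↦1, 1↦5, 2↦6, 3↦7}  ⇒  2 nodes, 2 edges  {1-p->0 1-q->0}
normal form: no rule applies after step 2

Answer: 2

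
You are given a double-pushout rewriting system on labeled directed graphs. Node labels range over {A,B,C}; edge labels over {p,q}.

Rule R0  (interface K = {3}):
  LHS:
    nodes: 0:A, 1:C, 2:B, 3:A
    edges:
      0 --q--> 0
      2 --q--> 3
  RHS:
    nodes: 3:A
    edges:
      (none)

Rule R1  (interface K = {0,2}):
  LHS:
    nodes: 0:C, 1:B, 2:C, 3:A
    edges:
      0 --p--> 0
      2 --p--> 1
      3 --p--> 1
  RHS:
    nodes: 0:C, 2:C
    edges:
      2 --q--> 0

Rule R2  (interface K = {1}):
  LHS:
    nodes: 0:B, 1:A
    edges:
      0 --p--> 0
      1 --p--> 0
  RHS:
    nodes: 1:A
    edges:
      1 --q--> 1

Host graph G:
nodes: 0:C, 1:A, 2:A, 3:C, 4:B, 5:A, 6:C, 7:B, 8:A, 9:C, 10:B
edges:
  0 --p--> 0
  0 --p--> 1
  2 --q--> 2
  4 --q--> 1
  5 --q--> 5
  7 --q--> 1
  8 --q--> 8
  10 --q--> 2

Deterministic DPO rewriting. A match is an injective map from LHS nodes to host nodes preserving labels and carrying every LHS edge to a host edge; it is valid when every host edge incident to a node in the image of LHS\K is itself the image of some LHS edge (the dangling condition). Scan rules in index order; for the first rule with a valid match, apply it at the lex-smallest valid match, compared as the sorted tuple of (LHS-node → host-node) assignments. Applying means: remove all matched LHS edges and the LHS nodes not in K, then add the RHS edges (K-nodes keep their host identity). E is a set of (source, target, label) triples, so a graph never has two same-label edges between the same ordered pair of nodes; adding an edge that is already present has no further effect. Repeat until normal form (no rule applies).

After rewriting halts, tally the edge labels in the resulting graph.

Answer: p:2 q:2

Steps:
[0] host  ⇒  11 nodes, 8 edges  {0-p->0 0-p->1 2-q->2 4-q->1 5-q->5 7-q->1 8-q->8 10-q->2}
[1] R0 @ {0↦5, 1↦3, 2↦4, 3↦1}  ⇒  8 nodes, 6 edges  {0-p->0 0-p->1 2-q->2 7-q->1 8-q->8 10-q->2}
[2] R0 @ {0↦8, 1↦6, 2↦7, 3↦1}  ⇒  5 nodes, 4 edges  {0-p->0 0-p->1 2-q->2 10-q->2}
final graph: no rule applies after step 2
NF edges: [(0, 0, 'p'), (0, 1, 'p'), (2, 2, 'q'), (10, 2, 'q')]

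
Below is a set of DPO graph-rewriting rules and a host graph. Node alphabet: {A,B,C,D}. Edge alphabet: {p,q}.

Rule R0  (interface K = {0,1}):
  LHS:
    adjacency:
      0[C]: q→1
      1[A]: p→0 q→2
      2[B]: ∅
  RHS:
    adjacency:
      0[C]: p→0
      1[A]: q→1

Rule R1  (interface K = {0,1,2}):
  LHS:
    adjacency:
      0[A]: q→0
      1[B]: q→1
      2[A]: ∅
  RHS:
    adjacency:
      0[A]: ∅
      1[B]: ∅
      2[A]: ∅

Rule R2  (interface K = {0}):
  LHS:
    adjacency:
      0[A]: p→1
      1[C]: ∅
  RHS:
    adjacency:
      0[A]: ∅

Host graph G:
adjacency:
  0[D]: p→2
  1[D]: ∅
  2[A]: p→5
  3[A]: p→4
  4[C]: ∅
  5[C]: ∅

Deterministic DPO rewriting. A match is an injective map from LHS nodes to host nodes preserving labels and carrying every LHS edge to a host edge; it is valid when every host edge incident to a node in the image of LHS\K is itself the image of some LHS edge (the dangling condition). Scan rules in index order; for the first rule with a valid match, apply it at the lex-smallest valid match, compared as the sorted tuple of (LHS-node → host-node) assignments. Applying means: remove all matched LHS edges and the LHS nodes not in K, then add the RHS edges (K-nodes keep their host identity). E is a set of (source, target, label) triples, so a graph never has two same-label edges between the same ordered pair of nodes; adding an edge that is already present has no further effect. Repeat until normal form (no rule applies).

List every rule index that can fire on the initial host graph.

Answer: [R2]

Rewrite trace:
R0: no valid match — LHS pattern not found
R1: no valid match — LHS pattern not found
R2: 2 valid matches — {0↦2, 1↦5}, {0↦3, 1↦4}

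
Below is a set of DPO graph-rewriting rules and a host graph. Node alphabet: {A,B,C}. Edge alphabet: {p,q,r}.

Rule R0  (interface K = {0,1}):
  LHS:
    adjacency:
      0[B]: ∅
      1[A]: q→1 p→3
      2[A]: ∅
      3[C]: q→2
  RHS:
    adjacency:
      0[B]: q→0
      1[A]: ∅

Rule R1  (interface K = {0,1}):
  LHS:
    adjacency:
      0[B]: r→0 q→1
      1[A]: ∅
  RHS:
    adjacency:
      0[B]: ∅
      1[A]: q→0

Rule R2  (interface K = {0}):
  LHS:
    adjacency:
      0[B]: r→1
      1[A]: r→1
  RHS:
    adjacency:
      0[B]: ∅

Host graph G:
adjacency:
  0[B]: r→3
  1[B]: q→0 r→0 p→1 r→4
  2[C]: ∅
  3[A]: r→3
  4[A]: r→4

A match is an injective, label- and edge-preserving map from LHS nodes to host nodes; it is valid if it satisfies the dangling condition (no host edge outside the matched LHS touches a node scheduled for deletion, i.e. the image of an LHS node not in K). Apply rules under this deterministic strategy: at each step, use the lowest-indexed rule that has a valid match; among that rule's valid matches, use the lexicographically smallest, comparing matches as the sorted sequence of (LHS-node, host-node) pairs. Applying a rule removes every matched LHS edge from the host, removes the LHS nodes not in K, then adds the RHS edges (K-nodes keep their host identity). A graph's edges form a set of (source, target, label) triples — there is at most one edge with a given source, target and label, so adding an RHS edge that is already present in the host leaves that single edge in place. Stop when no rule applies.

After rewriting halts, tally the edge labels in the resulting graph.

initial: |V|=5 |E|=7  E = 0-r->3 1-q->0 1-r->0 1-p->1 1-r->4 3-r->3 4-r->4
step 1: apply R2 at {0↦0, 1↦3}  → |V|=4 |E|=5  E = 1-q->0 1-r->0 1-p->1 1-r->4 4-r->4
step 2: apply R2 at {0↦1, 1↦4}  → |V|=3 |E|=3  E = 1-q->0 1-r->0 1-p->1
normal form: no rule applies after step 2
NF edges: [(1, 0, 'q'), (1, 0, 'r'), (1, 1, 'p')]

Answer: p:1 q:1 r:1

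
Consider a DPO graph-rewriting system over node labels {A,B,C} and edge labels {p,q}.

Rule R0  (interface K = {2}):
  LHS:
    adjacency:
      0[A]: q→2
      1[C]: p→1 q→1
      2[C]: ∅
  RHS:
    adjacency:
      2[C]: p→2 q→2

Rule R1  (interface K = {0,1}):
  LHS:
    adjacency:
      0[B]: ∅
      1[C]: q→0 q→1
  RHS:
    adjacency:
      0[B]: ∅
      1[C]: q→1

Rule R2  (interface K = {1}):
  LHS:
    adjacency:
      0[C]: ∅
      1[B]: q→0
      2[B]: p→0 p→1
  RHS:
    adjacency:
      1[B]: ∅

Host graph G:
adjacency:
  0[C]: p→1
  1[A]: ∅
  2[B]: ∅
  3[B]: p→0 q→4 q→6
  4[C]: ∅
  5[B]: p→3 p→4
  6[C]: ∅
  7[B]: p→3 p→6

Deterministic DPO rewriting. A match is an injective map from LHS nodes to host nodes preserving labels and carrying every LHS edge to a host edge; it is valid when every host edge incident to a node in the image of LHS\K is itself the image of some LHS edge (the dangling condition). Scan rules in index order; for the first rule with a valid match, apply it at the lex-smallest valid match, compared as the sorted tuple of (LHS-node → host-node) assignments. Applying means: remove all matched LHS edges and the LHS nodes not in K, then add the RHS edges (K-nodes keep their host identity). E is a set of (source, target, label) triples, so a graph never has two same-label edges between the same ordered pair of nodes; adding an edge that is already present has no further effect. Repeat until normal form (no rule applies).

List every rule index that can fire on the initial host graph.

R0: no valid match — LHS pattern not found
R1: no valid match — LHS pattern not found
R2: 2 valid matches — {0↦4, 1↦3, 2↦5}, {0↦6, 1↦3, 2↦7}

Answer: [R2]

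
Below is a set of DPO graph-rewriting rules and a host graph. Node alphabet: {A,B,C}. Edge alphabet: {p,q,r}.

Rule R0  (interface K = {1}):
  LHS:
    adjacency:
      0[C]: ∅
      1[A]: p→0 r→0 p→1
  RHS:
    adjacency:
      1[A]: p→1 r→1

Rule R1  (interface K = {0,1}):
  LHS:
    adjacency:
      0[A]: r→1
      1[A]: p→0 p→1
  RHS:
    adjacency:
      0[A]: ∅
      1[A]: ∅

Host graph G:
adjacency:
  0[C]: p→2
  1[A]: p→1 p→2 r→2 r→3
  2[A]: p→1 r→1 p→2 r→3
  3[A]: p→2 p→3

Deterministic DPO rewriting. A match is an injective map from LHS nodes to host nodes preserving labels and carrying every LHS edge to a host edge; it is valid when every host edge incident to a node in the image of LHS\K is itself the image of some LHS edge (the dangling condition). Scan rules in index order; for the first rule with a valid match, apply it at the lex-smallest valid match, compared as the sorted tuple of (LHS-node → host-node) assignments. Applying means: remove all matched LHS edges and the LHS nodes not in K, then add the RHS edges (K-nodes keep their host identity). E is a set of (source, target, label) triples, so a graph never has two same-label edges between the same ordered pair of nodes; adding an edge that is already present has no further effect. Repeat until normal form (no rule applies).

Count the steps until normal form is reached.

[0] host  ⇒  4 nodes, 11 edges  {0-p->2 1-p->1 1-p->2 1-r->2 1-r->3 2-p->1 2-r->1 2-p->2 2-r->3 3-p->2 3-p->3}
[1] R1 @ {0↦1, 1↦2}  ⇒  4 nodes, 8 edges  {0-p->2 1-p->1 1-p->2 1-r->3 2-r->1 2-r->3 3-p->2 3-p->3}
[2] R1 @ {0↦2, 1↦1}  ⇒  4 nodes, 5 edges  {0-p->2 1-r->3 2-r->3 3-p->2 3-p->3}
[3] R1 @ {0↦2, 1↦3}  ⇒  4 nodes, 2 edges  {0-p->2 1-r->3}
halt: no rule applies after step 3

Answer: 3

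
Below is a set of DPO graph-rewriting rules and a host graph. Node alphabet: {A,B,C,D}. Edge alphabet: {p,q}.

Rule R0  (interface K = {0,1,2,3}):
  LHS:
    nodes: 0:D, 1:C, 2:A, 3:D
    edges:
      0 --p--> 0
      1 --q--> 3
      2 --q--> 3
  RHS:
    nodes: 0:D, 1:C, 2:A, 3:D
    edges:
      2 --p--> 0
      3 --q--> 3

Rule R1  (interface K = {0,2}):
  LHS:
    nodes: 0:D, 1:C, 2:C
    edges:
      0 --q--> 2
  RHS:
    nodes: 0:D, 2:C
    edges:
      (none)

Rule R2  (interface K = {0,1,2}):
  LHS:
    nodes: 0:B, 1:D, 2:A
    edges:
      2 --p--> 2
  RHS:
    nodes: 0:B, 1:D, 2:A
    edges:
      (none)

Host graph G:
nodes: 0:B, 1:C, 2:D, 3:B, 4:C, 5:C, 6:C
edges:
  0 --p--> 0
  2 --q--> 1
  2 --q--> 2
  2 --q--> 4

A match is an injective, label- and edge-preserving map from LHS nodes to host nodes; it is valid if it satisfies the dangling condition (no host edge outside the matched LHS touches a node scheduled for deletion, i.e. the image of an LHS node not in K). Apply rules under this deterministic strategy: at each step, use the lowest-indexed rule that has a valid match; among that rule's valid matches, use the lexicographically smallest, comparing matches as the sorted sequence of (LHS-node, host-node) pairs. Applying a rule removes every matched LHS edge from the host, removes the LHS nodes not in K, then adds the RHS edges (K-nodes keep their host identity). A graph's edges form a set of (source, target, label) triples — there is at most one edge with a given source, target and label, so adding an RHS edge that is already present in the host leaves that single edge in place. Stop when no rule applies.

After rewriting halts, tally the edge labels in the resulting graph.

Answer: p:1 q:1

Rewrite trace:
start.  V:7 E:4  edges: 0-p->0 2-q->1 2-q->2 2-q->4
1. fire R1 via {0↦2, 1↦5, 2↦1}  →  V:6 E:3  edges: 0-p->0 2-q->2 2-q->4
2. fire R1 via {0↦2, 1↦1, 2↦4}  →  V:5 E:2  edges: 0-p->0 2-q->2
final graph: no rule applies after step 2
NF edges: [(0, 0, 'p'), (2, 2, 'q')]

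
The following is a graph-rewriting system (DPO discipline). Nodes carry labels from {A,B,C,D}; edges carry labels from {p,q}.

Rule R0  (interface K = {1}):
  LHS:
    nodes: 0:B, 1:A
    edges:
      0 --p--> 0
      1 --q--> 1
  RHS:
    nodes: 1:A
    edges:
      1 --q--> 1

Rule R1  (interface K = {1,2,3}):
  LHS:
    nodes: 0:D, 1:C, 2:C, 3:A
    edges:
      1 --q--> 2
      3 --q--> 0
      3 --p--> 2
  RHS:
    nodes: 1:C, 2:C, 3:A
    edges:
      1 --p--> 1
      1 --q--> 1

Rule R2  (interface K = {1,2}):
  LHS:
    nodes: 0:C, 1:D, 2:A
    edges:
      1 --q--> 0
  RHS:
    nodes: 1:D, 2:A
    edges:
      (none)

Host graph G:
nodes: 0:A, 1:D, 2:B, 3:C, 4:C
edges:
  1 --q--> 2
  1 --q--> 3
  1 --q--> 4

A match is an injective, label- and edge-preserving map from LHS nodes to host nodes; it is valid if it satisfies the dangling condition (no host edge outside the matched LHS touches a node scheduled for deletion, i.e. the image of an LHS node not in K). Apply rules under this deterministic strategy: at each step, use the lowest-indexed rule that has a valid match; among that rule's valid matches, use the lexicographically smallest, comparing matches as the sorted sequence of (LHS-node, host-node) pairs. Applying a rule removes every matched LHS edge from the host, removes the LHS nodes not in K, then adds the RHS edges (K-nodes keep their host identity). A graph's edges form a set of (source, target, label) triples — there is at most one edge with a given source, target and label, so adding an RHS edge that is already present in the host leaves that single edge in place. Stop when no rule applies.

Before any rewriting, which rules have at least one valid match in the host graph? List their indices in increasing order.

R0: no valid match — LHS pattern not found
R1: no valid match — LHS pattern not found
R2: 2 valid matches — {0↦3, 1↦1, 2↦0}, {0↦4, 1↦1, 2↦0}

Answer: [R2]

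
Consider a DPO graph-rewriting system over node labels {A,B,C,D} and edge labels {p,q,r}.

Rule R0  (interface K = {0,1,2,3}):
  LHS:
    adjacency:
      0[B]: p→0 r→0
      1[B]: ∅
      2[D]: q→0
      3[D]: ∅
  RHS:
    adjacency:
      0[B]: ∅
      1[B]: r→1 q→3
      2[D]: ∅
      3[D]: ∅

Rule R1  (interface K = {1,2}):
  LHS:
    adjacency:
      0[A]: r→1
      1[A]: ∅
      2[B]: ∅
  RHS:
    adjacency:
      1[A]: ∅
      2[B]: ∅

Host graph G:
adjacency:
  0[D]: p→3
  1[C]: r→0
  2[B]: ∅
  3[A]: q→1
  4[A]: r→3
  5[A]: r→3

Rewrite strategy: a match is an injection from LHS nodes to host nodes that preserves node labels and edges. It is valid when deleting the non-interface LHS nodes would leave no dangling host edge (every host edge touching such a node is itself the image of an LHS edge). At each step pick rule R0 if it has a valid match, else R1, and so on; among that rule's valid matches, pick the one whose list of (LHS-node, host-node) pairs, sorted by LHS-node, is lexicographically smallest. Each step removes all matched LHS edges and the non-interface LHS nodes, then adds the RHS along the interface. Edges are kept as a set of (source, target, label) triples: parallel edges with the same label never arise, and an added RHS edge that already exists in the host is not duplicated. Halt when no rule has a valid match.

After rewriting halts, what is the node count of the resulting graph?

Answer: 4

Rewrite trace:
start.  V:6 E:5  edges: 0-p->3 1-r->0 3-q->1 4-r->3 5-r->3
1. fire R1 via {0↦4, 1↦3, 2↦2}  →  V:5 E:4  edges: 0-p->3 1-r->0 3-q->1 5-r->3
2. fire R1 via {0↦5, 1↦3, 2↦2}  →  V:4 E:3  edges: 0-p->3 1-r->0 3-q->1
final graph: no rule applies after step 2
NF nodes: {0:D, 1:C, 2:B, 3:A}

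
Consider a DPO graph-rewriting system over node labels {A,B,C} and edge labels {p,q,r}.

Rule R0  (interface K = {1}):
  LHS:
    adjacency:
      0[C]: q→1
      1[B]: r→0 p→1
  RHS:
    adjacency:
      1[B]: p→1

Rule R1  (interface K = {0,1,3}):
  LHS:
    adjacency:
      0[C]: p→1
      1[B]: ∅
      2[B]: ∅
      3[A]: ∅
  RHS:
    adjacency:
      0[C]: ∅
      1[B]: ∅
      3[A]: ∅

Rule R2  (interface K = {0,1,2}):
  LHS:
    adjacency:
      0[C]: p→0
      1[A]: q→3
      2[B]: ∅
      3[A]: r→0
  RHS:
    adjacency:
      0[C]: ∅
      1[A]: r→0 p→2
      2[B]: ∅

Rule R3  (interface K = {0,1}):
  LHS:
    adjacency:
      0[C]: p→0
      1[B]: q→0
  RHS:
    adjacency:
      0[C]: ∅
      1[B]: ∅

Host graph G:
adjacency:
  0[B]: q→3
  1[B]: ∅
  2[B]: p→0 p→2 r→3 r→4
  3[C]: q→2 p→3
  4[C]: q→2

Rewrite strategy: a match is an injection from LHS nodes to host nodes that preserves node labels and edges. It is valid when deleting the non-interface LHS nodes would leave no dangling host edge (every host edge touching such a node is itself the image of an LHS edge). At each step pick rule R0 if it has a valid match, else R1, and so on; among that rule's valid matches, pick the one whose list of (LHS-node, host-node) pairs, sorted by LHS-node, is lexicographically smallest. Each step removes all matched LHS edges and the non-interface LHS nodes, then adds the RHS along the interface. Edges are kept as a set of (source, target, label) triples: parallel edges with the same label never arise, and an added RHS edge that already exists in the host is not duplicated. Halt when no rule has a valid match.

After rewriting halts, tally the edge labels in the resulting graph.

Answer: p:2

Derivation:
[0] host  ⇒  5 nodes, 8 edges  {0-q->3 2-p->0 2-p->2 2-r->3 2-r->4 3-q->2 3-p->3 4-q->2}
[1] R0 @ {0↦4, 1↦2}  ⇒  4 nodes, 6 edges  {0-q->3 2-p->0 2-p->2 2-r->3 3-q->2 3-p->3}
[2] R3 @ {0↦3, 1↦0}  ⇒  4 nodes, 4 edges  {2-p->0 2-p->2 2-r->3 3-q->2}
[3] R0 @ {0↦3, 1↦2}  ⇒  3 nodes, 2 edges  {2-p->0 2-p->2}
normal form: no rule applies after step 3
NF edges: [(2, 0, 'p'), (2, 2, 'p')]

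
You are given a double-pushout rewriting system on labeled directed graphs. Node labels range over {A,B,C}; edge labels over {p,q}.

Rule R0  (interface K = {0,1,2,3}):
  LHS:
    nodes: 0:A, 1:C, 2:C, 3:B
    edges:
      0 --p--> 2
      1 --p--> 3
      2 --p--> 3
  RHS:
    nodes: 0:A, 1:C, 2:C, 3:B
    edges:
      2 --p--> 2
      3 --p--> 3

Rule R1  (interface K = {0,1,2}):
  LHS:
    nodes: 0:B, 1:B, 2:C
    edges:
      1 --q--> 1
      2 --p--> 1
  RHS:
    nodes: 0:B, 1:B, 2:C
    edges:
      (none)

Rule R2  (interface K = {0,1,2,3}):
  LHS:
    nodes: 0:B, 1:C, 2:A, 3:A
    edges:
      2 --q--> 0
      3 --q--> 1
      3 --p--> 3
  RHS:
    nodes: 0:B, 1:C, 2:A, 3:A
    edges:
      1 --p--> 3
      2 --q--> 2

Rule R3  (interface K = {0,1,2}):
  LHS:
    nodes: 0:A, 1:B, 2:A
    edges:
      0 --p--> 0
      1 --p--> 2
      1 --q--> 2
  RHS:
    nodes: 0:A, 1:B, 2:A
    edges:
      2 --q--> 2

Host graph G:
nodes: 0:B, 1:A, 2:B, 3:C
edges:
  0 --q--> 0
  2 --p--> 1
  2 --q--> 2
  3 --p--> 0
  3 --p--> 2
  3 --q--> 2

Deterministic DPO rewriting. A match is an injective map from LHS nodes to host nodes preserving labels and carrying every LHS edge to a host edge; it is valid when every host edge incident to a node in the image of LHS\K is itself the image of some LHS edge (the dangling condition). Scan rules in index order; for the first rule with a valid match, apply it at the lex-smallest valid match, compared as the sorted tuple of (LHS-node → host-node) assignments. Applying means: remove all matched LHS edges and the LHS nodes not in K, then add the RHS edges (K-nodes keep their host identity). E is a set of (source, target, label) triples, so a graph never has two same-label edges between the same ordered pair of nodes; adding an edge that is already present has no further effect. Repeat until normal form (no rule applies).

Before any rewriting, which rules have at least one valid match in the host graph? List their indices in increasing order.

Answer: [R1]

Derivation:
R0: no valid match — LHS pattern not found
R1: 2 valid matches — {0↦0, 1↦2, 2↦3}, {0↦2, 1↦0, 2↦3}
R2: no valid match — LHS pattern not found
R3: no valid match — LHS pattern not found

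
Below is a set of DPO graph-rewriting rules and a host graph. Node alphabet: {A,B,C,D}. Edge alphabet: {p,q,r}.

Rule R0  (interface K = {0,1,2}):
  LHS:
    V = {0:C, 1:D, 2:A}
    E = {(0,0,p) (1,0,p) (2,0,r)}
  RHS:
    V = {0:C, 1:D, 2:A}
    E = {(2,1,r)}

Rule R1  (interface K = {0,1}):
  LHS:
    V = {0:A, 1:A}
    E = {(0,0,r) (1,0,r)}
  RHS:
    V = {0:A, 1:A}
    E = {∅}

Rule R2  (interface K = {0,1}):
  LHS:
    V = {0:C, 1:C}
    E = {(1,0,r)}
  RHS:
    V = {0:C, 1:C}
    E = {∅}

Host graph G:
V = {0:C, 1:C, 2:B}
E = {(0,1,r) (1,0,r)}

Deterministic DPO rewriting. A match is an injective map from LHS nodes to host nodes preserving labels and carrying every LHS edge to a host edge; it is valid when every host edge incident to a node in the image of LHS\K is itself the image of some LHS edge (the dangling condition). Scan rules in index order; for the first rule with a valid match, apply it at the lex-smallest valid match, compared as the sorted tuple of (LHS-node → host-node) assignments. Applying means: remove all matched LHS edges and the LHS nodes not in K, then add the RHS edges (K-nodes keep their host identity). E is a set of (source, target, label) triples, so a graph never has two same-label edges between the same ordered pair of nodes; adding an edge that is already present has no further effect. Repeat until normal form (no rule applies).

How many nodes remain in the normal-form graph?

Answer: 3

Derivation:
initial: |V|=3 |E|=2  E = 0-r->1 1-r->0
step 1: apply R2 at {0↦0, 1↦1}  → |V|=3 |E|=1  E = 0-r->1
step 2: apply R2 at {0↦1, 1↦0}  → |V|=3 |E|=0  E = ∅
halt: no rule applies after step 2
NF nodes: {0:C, 1:C, 2:B}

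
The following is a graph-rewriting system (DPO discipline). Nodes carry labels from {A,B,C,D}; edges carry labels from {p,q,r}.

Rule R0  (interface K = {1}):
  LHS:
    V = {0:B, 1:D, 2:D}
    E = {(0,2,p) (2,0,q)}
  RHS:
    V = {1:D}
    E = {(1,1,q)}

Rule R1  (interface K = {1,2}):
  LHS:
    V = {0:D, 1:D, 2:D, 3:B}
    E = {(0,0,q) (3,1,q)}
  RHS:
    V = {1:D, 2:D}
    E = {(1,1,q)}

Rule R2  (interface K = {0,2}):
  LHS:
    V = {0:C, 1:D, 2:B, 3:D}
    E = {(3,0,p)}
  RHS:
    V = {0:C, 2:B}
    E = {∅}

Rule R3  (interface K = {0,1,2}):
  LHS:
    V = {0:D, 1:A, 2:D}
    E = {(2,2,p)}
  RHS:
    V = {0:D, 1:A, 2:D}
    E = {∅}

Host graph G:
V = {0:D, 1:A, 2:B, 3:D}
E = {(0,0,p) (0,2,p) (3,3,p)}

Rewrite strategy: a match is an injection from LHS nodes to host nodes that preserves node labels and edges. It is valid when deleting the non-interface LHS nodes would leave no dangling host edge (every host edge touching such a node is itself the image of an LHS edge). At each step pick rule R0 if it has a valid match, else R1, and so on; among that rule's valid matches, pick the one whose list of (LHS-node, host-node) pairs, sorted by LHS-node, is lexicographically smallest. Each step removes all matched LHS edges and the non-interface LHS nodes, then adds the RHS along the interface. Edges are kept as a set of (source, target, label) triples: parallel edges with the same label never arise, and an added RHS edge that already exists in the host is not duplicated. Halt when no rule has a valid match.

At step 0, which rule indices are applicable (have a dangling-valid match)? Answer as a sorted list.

R0: no valid match — LHS pattern not found
R1: no valid match — LHS pattern not found
R2: no valid match — LHS pattern not found
R3: 2 valid matches — {0↦0, 1↦1, 2↦3}, {0↦3, 1↦1, 2↦0}

Answer: [R3]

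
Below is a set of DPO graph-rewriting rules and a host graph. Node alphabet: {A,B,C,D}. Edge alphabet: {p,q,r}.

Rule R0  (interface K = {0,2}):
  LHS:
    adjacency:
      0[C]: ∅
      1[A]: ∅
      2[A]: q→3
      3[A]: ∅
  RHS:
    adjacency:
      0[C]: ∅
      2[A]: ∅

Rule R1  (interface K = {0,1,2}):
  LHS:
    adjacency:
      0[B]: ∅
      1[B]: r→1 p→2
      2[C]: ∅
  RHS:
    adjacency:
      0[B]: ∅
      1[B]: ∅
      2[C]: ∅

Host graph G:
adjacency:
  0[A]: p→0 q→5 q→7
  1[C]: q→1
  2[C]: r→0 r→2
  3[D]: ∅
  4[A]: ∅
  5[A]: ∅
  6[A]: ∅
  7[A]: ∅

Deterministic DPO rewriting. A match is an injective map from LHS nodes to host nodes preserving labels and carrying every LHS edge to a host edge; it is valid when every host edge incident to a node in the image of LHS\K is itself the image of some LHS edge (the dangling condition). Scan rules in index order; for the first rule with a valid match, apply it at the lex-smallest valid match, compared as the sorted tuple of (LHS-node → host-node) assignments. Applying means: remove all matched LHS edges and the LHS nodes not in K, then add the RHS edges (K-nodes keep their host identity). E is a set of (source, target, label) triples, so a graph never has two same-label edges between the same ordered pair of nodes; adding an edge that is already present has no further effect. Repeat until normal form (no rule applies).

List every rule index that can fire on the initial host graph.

R0: 8 valid matches — {0↦1, 1↦4, 2↦0, 3↦5}, {0↦1, 1↦4, 2↦0, 3↦7}, {0↦1, 1↦6, 2↦0, 3↦5} (+5 more)
R1: no valid match — LHS pattern not found

Answer: [R0]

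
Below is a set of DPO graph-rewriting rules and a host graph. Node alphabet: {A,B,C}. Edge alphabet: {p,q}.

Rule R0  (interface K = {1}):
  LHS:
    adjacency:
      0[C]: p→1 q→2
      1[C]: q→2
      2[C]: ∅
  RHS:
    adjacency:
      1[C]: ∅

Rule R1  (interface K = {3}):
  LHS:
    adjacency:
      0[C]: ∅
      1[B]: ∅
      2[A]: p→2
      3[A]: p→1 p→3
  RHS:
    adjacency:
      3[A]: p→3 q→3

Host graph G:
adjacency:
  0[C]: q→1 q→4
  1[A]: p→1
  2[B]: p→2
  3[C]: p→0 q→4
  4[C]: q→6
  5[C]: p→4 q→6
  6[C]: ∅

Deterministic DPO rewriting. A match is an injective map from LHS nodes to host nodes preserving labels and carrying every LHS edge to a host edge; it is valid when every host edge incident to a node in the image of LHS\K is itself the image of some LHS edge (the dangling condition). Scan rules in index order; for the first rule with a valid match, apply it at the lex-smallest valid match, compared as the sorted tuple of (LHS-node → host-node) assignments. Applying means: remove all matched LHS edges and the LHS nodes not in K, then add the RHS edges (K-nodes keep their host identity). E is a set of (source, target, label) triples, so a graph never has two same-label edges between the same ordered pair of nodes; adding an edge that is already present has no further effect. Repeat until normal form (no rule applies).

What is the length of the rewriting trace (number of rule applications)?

Answer: 2

Derivation:
initial: |V|=7 |E|=9  E = 0-q->1 0-q->4 1-p->1 2-p->2 3-p->0 3-q->4 4-q->6 5-p->4 5-q->6
step 1: apply R0 at {0↦5, 1↦4, 2↦6}  → |V|=5 |E|=6  E = 0-q->1 0-q->4 1-p->1 2-p->2 3-p->0 3-q->4
step 2: apply R0 at {0↦3, 1↦0, 2↦4}  → |V|=3 |E|=3  E = 0-q->1 1-p->1 2-p->2
normal form: no rule applies after step 2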